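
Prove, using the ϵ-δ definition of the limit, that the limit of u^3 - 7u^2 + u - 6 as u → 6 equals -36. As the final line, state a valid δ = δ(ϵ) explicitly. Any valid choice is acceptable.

δ = min(2, ϵ/77)

Suppose ϵ > 0. We want δ > 0 such that 0 < |u − 6| < δ implies |(u^3 - 7u^2 + u - 6) + 36| < ϵ.
(u^3 - 7u^2 + u - 6) + 36 = u^3 - 7u^2 + u + 30 = (u − 6)(u^2 - u - 5).
So |(u^3 - 7u^2 + u - 6) + 36| = |u − 6|·|u^2 - u - 5|.
Assume first that |u − 6| < 2, so |u| < 8. Then |u^2 - u - 5| ≤ 8^2 + 8 + 5 = 77.
Hence |(u^3 - 7u^2 + u - 6) + 36| ≤ 77|u − 6| < ϵ provided |u − 6| < ϵ/77.
Choosing δ = min(2, ϵ/77) ensures both conditions, hence |(u^3 - 7u^2 + u - 6) + 36| < ϵ.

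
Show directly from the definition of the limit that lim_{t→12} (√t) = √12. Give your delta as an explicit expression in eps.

delta = min(12, √12·eps)

Suppose eps > 0. We want delta > 0 such that 0 < |t − 12| < delta implies |√t − √12| < eps.
Multiplying by the conjugate, |√t − √12| = |t − 12|/(√t + √12).
Restrict delta ≤ 12 so that |t − 12| < 12 forces t > 0, and then √t + √12 > √12.
Hence |√t − √12| < |t − 12|/√12, which is < eps once |t − 12| < √12·eps.
Take delta = min(12, √12·eps). If 0 < |t − 12| < delta then t > 0 and |√t − √12| < |t − 12|/√12 < eps.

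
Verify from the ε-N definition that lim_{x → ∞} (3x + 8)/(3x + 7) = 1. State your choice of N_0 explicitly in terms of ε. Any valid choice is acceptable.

N_0 = (1/3)/ε

Fix ε > 0. We seek N_0 > 0 such that x > N_0 implies |(3x + 8)/(3x + 7) − 1| < ε.
(3x + 8)/(3x + 7) − 1 = (3(3x + 8) − 3(3x + 7)) / (3(3x + 7)) = 3/(3(3x + 7)).
For x > 0 we have 3x + 7 > 3x, so |(3x + 8)/(3x + 7) − 1| = 3/(3(3x + 7)) < 3/(3·3x) = (1/3)/x.
Thus |(3x + 8)/(3x + 7) − 1| < ε whenever x > (1/3)/ε.
Take N_0 = (1/3)/ε. If x > N_0 then |(3x + 8)/(3x + 7) − 1| < (1/3)/x < ε.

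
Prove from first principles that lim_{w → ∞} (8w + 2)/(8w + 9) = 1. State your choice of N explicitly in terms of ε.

Let ε > 0. We seek N > 0 such that w > N implies |(8w + 2)/(8w + 9) − 1| < ε.
(8w + 2)/(8w + 9) − 1 = (8(8w + 2) − 8(8w + 9)) / (8(8w + 9)) = -56/(8(8w + 9)).
For w > 0 we have 8w + 9 > 8w, so |(8w + 2)/(8w + 9) − 1| = 56/(8(8w + 9)) < 56/(8·8w) = (7/8)/w.
Thus |(8w + 2)/(8w + 9) − 1| < ε whenever w > (7/8)/ε.
Take N = (7/8)/ε. If w > N then |(8w + 2)/(8w + 9) − 1| < (7/8)/w < ε.

N = (7/8)/ε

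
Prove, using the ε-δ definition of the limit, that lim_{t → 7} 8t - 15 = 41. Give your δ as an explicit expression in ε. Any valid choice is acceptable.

δ = ε/8

Let ε > 0. We need δ > 0 so that 0 < |t − 7| < δ implies |(8t - 15) − 41| < ε.
Since (8t - 15) − 41 = 8(t − 7), we have |(8t - 15) − 41| = 8|t − 7|.
Thus it suffices that |t − 7| < ε/8.
Take δ = ε/8. If 0 < |t − 7| < δ then |(8t - 15) − 41| = 8|t − 7| < 8·(ε/8) = ε.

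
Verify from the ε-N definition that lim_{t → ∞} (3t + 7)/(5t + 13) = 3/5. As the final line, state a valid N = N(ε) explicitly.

N = (4/25)/ε

Fix ε > 0. We seek N > 0 such that t > N implies |(3t + 7)/(5t + 13) − (3/5)| < ε.
(3t + 7)/(5t + 13) − (3/5) = (5(3t + 7) − 3(5t + 13)) / (5(5t + 13)) = -4/(5(5t + 13)).
For t > 0 we have 5t + 13 > 5t, so |(3t + 7)/(5t + 13) − (3/5)| = 4/(5(5t + 13)) < 4/(5·5t) = (4/25)/t.
Thus |(3t + 7)/(5t + 13) − (3/5)| < ε whenever t > (4/25)/ε.
Take N = (4/25)/ε. If t > N then |(3t + 7)/(5t + 13) − (3/5)| < (4/25)/t < ε.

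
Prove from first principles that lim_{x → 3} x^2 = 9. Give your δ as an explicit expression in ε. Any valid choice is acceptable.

Let ε > 0. We seek δ > 0 with 0 < |x − 3| < δ ⇒ |x^2 − 9| < ε.
Factor: x^2 − 9 = (x − 3)(x + 3), so |x^2 − 9| = |x − 3|·|x + 3|.
Restrict δ ≤ 1. Then |x − 3| < 1 gives |x| < 4, so by the triangle inequality |x + 3| ≤ 4 + 3 = 7.
Hence |x^2 − 9| ≤ 7|x − 3|, which is < ε once |x − 3| < ε/7.
Take δ = min(1, ε/7). If 0 < |x − 3| < δ then both bounds hold and |x^2 − 9| ≤ 7|x − 3| < 7·(ε/7) = ε.

δ = min(1, ε/7)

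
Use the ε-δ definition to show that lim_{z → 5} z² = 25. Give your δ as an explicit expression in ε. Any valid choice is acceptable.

Let ε > 0 be given. We seek δ > 0 with 0 < |z − 5| < δ ⇒ |z² − 25| < ε.
Factor: z² − 25 = (z − 5)(z + 5), so |z² − 25| = |z − 5|·|z + 5|.
Restrict δ ≤ 1. Then |z − 5| < 1 gives |z| < 6, so by the triangle inequality |z + 5| ≤ 6 + 5 = 11.
Hence |z² − 25| ≤ 11|z − 5|, which is < ε once |z − 5| < ε/11.
Take δ = min(1, ε/11). If 0 < |z − 5| < δ then both bounds hold and |z² − 25| ≤ 11|z − 5| < 11·(ε/11) = ε.

δ = min(1, ε/11)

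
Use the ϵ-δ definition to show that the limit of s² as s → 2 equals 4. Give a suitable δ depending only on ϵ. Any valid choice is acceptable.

Fix ϵ > 0. We seek δ > 0 with 0 < |s − 2| < δ ⇒ |s² − 4| < ϵ.
Factor: s² − 4 = (s − 2)(s + 2), so |s² − 4| = |s − 2|·|s + 2|.
Impose δ ≤ 1 so that |s| < 3; then |s + 2| ≤ 5.
Hence |s² − 4| ≤ 5|s − 2|, which is < ϵ once |s − 2| < ϵ/5.
Take δ = min(1, ϵ/5). If 0 < |s − 2| < δ then both bounds hold and |s² − 4| ≤ 5|s − 2| < 5·(ϵ/5) = ϵ.

δ = min(1, ϵ/5)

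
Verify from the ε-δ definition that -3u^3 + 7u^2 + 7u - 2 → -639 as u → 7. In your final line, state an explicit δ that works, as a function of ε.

δ = min(1, ε/395)

Fix ε > 0. We want δ > 0 such that 0 < |u − 7| < δ implies |(-3u^3 + 7u^2 + 7u - 2) + 639| < ε.
(-3u^3 + 7u^2 + 7u - 2) + 639 = -3u^3 + 7u^2 + 7u + 637 = (u − 7)(-3u^2 - 14u - 91).
So |(-3u^3 + 7u^2 + 7u - 2) + 639| = |u − 7|·|-3u^2 - 14u - 91|.
Require δ ≤ 1. Then |u − 7| < 1 gives |u| < 8, and by the triangle inequality |-3u^2 - 14u - 91| ≤ 3·8^2 + 14·8 + 91 = 395.
Hence |(-3u^3 + 7u^2 + 7u - 2) + 639| ≤ 395|u − 7| < ε provided |u − 7| < ε/395.
Choosing δ = min(1, ε/395) ensures both conditions, hence |(-3u^3 + 7u^2 + 7u - 2) + 639| < ε.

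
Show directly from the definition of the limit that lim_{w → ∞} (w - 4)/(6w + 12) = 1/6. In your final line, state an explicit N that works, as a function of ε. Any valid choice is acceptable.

Fix ε > 0. We seek N > 0 such that w > N implies |(w - 4)/(6w + 12) − (1/6)| < ε.
(w - 4)/(6w + 12) − (1/6) = (6(w - 4) − (6w + 12)) / (6(6w + 12)) = -36/(6(6w + 12)).
For w > 0 we have 6w + 12 > 6w, so |(w - 4)/(6w + 12) − (1/6)| = 36/(6(6w + 12)) < 36/(6·6w) = 1/w.
Thus |(w - 4)/(6w + 12) − (1/6)| < ε whenever w > 1/ε.
Take N = 1/ε. If w > N then |(w - 4)/(6w + 12) − (1/6)| < 1/w < ε.

N = 1/ε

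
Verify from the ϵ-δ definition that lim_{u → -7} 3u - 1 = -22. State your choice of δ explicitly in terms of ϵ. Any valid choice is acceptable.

Suppose ϵ > 0. We need δ > 0 so that 0 < |u + 7| < δ implies |(3u - 1) + 22| < ϵ.
|(3u - 1) + 22| = |3u + 21| = 3|u + 7|.
Thus it suffices that |u + 7| < ϵ/3.
Choosing δ = ϵ/3 gives |(3u - 1) + 22| = 3|u + 7| < ϵ whenever |u + 7| < δ.

δ = ϵ/3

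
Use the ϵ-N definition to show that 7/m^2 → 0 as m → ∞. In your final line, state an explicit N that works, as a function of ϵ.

N = (7/ϵ)^{1/2}

Let ϵ > 0 be given. For m ≥ 1, |7/m^2 − 0| = 7/m^2.
7/m^2 < ϵ ⇔ m^2 > 7/ϵ ⇔ m > (7/ϵ)^{1/2}.
Take N = (7/ϵ)^{1/2}. Then m > N implies 7/m^2 < ϵ.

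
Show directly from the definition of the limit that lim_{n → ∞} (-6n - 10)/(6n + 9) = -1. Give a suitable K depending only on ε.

Fix ε > 0. For n ≥ 1, |(-6n - 10)/(6n + 9) + 1| = |-6|/(6(6n + 9)) = 6/(6(6n + 9)).
Since 6n + 9 ≥ 6n for n ≥ 1, this is ≤ 6/(6·6n) = (1/6)/n.
So |(-6n - 10)/(6n + 9) + 1| < ε whenever n > (1/6)/ε.
Take K = (1/6)/ε. If n > K then |(-6n - 10)/(6n + 9) + 1| ≤ (1/6)/n < ε.

K = (1/6)/ε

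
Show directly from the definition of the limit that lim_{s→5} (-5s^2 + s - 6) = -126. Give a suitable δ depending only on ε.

Let ε > 0. We want δ > 0 such that 0 < |s − 5| < δ implies |(-5s^2 + s - 6) + 126| < ε.
(-5s^2 + s - 6) + 126 = -5s^2 + s + 120 = (s − 5)(-5s - 24).
So |(-5s^2 + s - 6) + 126| = |s − 5|·|-5s - 24|.
Require δ ≤ 1. Then |s − 5| < 1 gives |s| < 6, and by the triangle inequality |-5s - 24| ≤ 5·6 + 24 = 54.
Hence |(-5s^2 + s - 6) + 126| ≤ 54|s − 5| < ε provided |s − 5| < ε/54.
Choosing δ = min(1, ε/54) ensures both conditions, hence |(-5s^2 + s - 6) + 126| < ε.

δ = min(1, ε/54)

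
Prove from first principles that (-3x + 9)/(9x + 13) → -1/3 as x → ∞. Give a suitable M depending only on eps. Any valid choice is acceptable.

Fix eps > 0. We seek M > 0 such that x > M implies |(-3x + 9)/(9x + 13) + 1/3| < eps.
(-3x + 9)/(9x + 13) + 1/3 = (9(-3x + 9) − (-3)(9x + 13)) / (9(9x + 13)) = 120/(9(9x + 13)).
For x > 0 we have 9x + 13 > 9x, so |(-3x + 9)/(9x + 13) + 1/3| = 120/(9(9x + 13)) < 120/(9·9x) = (40/27)/x.
Thus |(-3x + 9)/(9x + 13) + 1/3| < eps whenever x > (40/27)/eps.
Take M = (40/27)/eps. If x > M then |(-3x + 9)/(9x + 13) + 1/3| < (40/27)/x < eps.

M = (40/27)/eps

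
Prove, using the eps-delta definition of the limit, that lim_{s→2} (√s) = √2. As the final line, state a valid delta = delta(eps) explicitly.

Suppose eps > 0. We want delta > 0 such that 0 < |s − 2| < delta implies |√s − √2| < eps.
Rationalise: √s − √2 = (s − 2)/(√s + √2), so |√s − √2| = |s − 2|/(√s + √2).
Restrict delta ≤ 2 so that |s − 2| < 2 forces s > 0, and then √s + √2 > √2.
Hence |√s − √2| < |s − 2|/√2, which is < eps once |s − 2| < √2·eps.
Take delta = min(2, √2·eps). If 0 < |s − 2| < delta then s > 0 and |√s − √2| < |s − 2|/√2 < eps.

delta = min(2, √2·eps)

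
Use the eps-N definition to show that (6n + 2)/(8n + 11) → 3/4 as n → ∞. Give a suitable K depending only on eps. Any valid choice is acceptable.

K = (25/32)/eps

Let eps > 0. For n ≥ 1, |(6n + 2)/(8n + 11) − (3/4)| = |-50|/(8(8n + 11)) = 50/(8(8n + 11)).
Since 8n + 11 ≥ 8n for n ≥ 1, this is ≤ 50/(8·8n) = (25/32)/n.
So |(6n + 2)/(8n + 11) − (3/4)| < eps whenever n > (25/32)/eps.
Take K = (25/32)/eps. If n > K then |(6n + 2)/(8n + 11) − (3/4)| ≤ (25/32)/n < eps.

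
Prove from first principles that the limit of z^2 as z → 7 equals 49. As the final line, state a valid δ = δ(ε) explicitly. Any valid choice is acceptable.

Let ε > 0 be given. We seek δ > 0 with 0 < |z − 7| < δ ⇒ |z^2 − 49| < ε.
Factor: z^2 − 49 = (z − 7)(z + 7), so |z^2 − 49| = |z − 7|·|z + 7|.
Restrict δ ≤ 1. Then |z − 7| < 1 gives |z| < 8, so by the triangle inequality |z + 7| ≤ 8 + 7 = 15.
Hence |z^2 − 49| ≤ 15|z − 7|, which is < ε once |z − 7| < ε/15.
Take δ = min(1, ε/15). If 0 < |z − 7| < δ then both bounds hold and |z^2 − 49| ≤ 15|z − 7| < 15·(ε/15) = ε.

δ = min(1, ε/15)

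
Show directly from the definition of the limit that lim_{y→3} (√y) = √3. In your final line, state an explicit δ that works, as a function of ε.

δ = min(3, √3·ε)

Let ε > 0 be given. We want δ > 0 such that 0 < |y − 3| < δ implies |√y − √3| < ε.
Multiplying by the conjugate, |√y − √3| = |y − 3|/(√y + √3).
Restrict δ ≤ 3 so that |y − 3| < 3 forces y > 0, and then √y + √3 > √3.
Hence |√y − √3| < |y − 3|/√3, which is < ε once |y − 3| < √3·ε.
Take δ = min(3, √3·ε). If 0 < |y − 3| < δ then y > 0 and |√y − √3| < |y − 3|/√3 < ε.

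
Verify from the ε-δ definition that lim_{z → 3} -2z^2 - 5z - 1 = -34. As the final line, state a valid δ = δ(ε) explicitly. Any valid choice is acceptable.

δ = min(1, ε/19)

Suppose ε > 0. We want δ > 0 such that 0 < |z − 3| < δ implies |(-2z^2 - 5z - 1) + 34| < ε.
(-2z^2 - 5z - 1) + 34 = -2z^2 - 5z + 33 = (z − 3)(-2z - 11).
So |(-2z^2 - 5z - 1) + 34| = |z − 3|·|-2z - 11|.
Require δ ≤ 1. Then |z − 3| < 1 gives |z| < 4, and by the triangle inequality |-2z - 11| ≤ 2·4 + 11 = 19.
Hence |(-2z^2 - 5z - 1) + 34| ≤ 19|z − 3| < ε provided |z − 3| < ε/19.
Take δ = min(1, ε/19). Then 0 < |z − 3| < δ gives both |z − 3| < 1 and |z − 3| < ε/19, so |(-2z^2 - 5z - 1) + 34| < ε.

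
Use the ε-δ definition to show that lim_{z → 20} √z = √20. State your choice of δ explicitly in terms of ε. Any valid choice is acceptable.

δ = min(20, √20·ε)

Let ε > 0 be given. We want δ > 0 such that 0 < |z − 20| < δ implies |√z − √20| < ε.
Multiplying by the conjugate, |√z − √20| = |z − 20|/(√z + √20).
Restrict δ ≤ 20 so that |z − 20| < 20 forces z > 0, and then √z + √20 > √20.
Hence |√z − √20| < |z − 20|/√20, which is < ε once |z − 20| < √20·ε.
Take δ = min(20, √20·ε). If 0 < |z − 20| < δ then z > 0 and |√z − √20| < |z − 20|/√20 < ε.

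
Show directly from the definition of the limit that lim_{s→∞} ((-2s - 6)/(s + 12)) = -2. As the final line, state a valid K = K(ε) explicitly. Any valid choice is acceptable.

K = 18/ε

Let ε > 0 be given. We seek K > 0 such that s > K implies |(-2s - 6)/(s + 12) + 2| < ε.
(-2s - 6)/(s + 12) + 2 = ((-2s - 6) − (-2)(s + 12)) / ((s + 12)) = 18/((s + 12)).
For s > 0 we have s + 12 > s, so |(-2s - 6)/(s + 12) + 2| = 18/((s + 12)) < 18/(s) = 18/s.
Thus |(-2s - 6)/(s + 12) + 2| < ε whenever s > 18/ε.
Take K = 18/ε. If s > K then |(-2s - 6)/(s + 12) + 2| < 18/s < ε.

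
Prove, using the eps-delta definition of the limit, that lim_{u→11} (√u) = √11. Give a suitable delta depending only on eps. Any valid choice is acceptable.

Suppose eps > 0. We want delta > 0 such that 0 < |u − 11| < delta implies |√u − √11| < eps.
Multiplying by the conjugate, |√u − √11| = |u − 11|/(√u + √11).
Restrict delta ≤ 11 so that |u − 11| < 11 forces u > 0, and then √u + √11 > √11.
Hence |√u − √11| < |u − 11|/√11, which is < eps once |u − 11| < √11·eps.
Take delta = min(11, √11·eps). If 0 < |u − 11| < delta then u > 0 and |√u − √11| < |u − 11|/√11 < eps.

delta = min(11, √11·eps)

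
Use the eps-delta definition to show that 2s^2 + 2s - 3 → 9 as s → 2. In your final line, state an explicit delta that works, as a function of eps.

delta = min(1, eps/12)

Let eps > 0 be given. We want delta > 0 such that 0 < |s − 2| < delta implies |(2s^2 + 2s - 3) − 9| < eps.
(2s^2 + 2s - 3) − 9 = 2s^2 + 2s - 12 = (s − 2)(2s + 6).
So |(2s^2 + 2s - 3) − 9| = |s − 2|·|2s + 6|.
Assume first that |s − 2| < 1, so |s| < 3. Then |2s + 6| ≤ 2·3 + 6 = 12.
Hence |(2s^2 + 2s - 3) − 9| ≤ 12|s − 2| < eps provided |s − 2| < eps/12.
Choosing delta = min(1, eps/12) ensures both conditions, hence |(2s^2 + 2s - 3) − 9| < eps.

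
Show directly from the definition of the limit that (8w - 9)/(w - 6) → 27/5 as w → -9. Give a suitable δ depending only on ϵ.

Suppose ϵ > 0. We want δ > 0 with 0 < |w + 9| < δ ⇒ |(8w - 9)/(w - 6) − (27/5)| < ϵ.
Combining over a common denominator, (8w - 9)/(w - 6) − (27/5) = [(8w - 9)·(-15) − (-81)·(w - 6)] / [(-15)·(w - 6)] = -39(w + 9) / ((-15)(w - 6)).
So |(8w - 9)/(w - 6) − (27/5)| = 39|w + 9| / (15·|w − 6|).
Require δ ≤ 15/2, so |w − 6| ≥ |-15| − |w + 9| > 15 − 15/2 = 15/2.
Hence |(8w - 9)/(w - 6) − (27/5)| < 39|w + 9|/(15·(15/2)) = (26/75)|w + 9|, which is < ϵ once |w + 9| < (75/26)ϵ.
Take δ = min(15/2, (75/26)ϵ). Then 0 < |w + 9| < δ forces both bounds, so |(8w - 9)/(w - 6) − (27/5)| < ϵ.

δ = min(15/2, (75/26)ϵ)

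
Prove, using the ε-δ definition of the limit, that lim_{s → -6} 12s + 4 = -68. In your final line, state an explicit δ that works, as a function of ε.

δ = ε/12

Let ε > 0. We need δ > 0 so that 0 < |s + 6| < δ implies |(12s + 4) + 68| < ε.
Since (12s + 4) + 68 = 12(s + 6), we have |(12s + 4) + 68| = 12|s + 6|.
So 12|s + 6| < ε exactly when |s + 6| < ε/12.
Take δ = ε/12. If 0 < |s + 6| < δ then |(12s + 4) + 68| = 12|s + 6| < 12·(ε/12) = ε.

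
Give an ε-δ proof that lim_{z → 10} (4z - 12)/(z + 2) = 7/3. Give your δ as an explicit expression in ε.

Let ε > 0 be given. We want δ > 0 with 0 < |z − 10| < δ ⇒ |(4z - 12)/(z + 2) − (7/3)| < ε.
Combining over a common denominator, (4z - 12)/(z + 2) − (7/3) = [(4z - 12)·12 − 28·(z + 2)] / [12·(z + 2)] = 20(z − 10) / (12(z + 2)).
So |(4z - 12)/(z + 2) − (7/3)| = 20|z − 10| / (12·|z + 2|).
Restrict δ ≤ 6. Then |z − 10| < 6 gives |z + 2| = |(z − 10) + 12| ≥ 12 − 6 = 6.
Hence |(4z - 12)/(z + 2) − (7/3)| < 20|z − 10|/(12·6) = (5/18)|z − 10|, which is < ε once |z − 10| < (18/5)ε.
Take δ = min(6, (18/5)ε). Then 0 < |z − 10| < δ forces both bounds, so |(4z - 12)/(z + 2) − (7/3)| < ε.

δ = min(6, (18/5)ε)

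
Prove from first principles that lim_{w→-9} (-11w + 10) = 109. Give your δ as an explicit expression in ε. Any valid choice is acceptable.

δ = ε/11

Suppose ε > 0. We need δ > 0 so that 0 < |w + 9| < δ implies |(-11w + 10) − 109| < ε.
Since (-11w + 10) − 109 = -11(w + 9), we have |(-11w + 10) − 109| = 11|w + 9|.
So 11|w + 9| < ε exactly when |w + 9| < ε/11.
Take δ = ε/11. If 0 < |w + 9| < δ then |(-11w + 10) − 109| = 11|w + 9| < 11·(ε/11) = ε.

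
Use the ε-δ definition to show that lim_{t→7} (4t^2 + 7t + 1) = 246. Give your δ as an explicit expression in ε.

δ = min(1, ε/67)

Let ε > 0 be given. We want δ > 0 such that 0 < |t − 7| < δ implies |(4t^2 + 7t + 1) − 246| < ε.
(4t^2 + 7t + 1) − 246 = 4t^2 + 7t - 245 = (t − 7)(4t + 35).
So |(4t^2 + 7t + 1) − 246| = |t − 7|·|4t + 35|.
Require δ ≤ 1. Then |t − 7| < 1 gives |t| < 8, and by the triangle inequality |4t + 35| ≤ 4·8 + 35 = 67.
Hence |(4t^2 + 7t + 1) − 246| ≤ 67|t − 7| < ε provided |t − 7| < ε/67.
Choosing δ = min(1, ε/67) ensures both conditions, hence |(4t^2 + 7t + 1) − 246| < ε.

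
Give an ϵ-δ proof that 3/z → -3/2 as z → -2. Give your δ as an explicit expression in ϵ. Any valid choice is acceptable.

δ = min(1, (2/3)ϵ)

Fix ϵ > 0. We seek δ > 0 such that 0 < |z + 2| < δ implies |3/z + 3/2| < ϵ.
|3/z + 3/2| = 3·|-2 − z|/(2·|z|) = 3|z + 2|/(2|z|).
Restrict δ ≤ 1. Then |z + 2| < 1 gives |z| > 1, so 2|z| > 2.
Then |3/z + 3/2| < 3|z + 2|/2, which is < ϵ when |z + 2| < (2/3)ϵ.
Take δ = min(1, (2/3)ϵ). Then 0 < |z + 2| < δ gives both |z + 2| < 1 and |z + 2| < (2/3)ϵ, so |3/z + 3/2| < ϵ.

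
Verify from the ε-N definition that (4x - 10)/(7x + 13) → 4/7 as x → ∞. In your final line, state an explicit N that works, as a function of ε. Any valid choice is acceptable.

N = (122/49)/ε

Fix ε > 0. We seek N > 0 such that x > N implies |(4x - 10)/(7x + 13) − (4/7)| < ε.
(4x - 10)/(7x + 13) − (4/7) = (7(4x - 10) − 4(7x + 13)) / (7(7x + 13)) = -122/(7(7x + 13)).
For x > 0 we have 7x + 13 > 7x, so |(4x - 10)/(7x + 13) − (4/7)| = 122/(7(7x + 13)) < 122/(7·7x) = (122/49)/x.
Thus |(4x - 10)/(7x + 13) − (4/7)| < ε whenever x > (122/49)/ε.
Take N = (122/49)/ε. If x > N then |(4x - 10)/(7x + 13) − (4/7)| < (122/49)/x < ε.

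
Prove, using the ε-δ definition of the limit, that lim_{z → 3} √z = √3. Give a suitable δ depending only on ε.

δ = min(3, √3·ε)

Fix ε > 0. We want δ > 0 such that 0 < |z − 3| < δ implies |√z − √3| < ε.
Rationalise: √z − √3 = (z − 3)/(√z + √3), so |√z − √3| = |z − 3|/(√z + √3).
Restrict δ ≤ 3 so that |z − 3| < 3 forces z > 0, and then √z + √3 > √3.
Hence |√z − √3| < |z − 3|/√3, which is < ε once |z − 3| < √3·ε.
Take δ = min(3, √3·ε). If 0 < |z − 3| < δ then z > 0 and |√z − √3| < |z − 3|/√3 < ε.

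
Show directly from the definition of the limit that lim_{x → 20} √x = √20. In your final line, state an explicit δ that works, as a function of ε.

Fix ε > 0. We want δ > 0 such that 0 < |x − 20| < δ implies |√x − √20| < ε.
Multiplying by the conjugate, |√x − √20| = |x − 20|/(√x + √20).
Restrict δ ≤ 20 so that |x − 20| < 20 forces x > 0, and then √x + √20 > √20.
Hence |√x − √20| < |x − 20|/√20, which is < ε once |x − 20| < √20·ε.
Take δ = min(20, √20·ε). If 0 < |x − 20| < δ then x > 0 and |√x − √20| < |x − 20|/√20 < ε.

δ = min(20, √20·ε)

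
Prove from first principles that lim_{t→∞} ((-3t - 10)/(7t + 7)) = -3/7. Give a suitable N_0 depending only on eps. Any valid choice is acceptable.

Suppose eps > 0. We seek N_0 > 0 such that t > N_0 implies |(-3t - 10)/(7t + 7) + 3/7| < eps.
(-3t - 10)/(7t + 7) + 3/7 = (7(-3t - 10) − (-3)(7t + 7)) / (7(7t + 7)) = -49/(7(7t + 7)).
For t > 0 we have 7t + 7 > 7t, so |(-3t - 10)/(7t + 7) + 3/7| = 49/(7(7t + 7)) < 49/(7·7t) = 1/t.
Thus |(-3t - 10)/(7t + 7) + 3/7| < eps whenever t > 1/eps.
Take N_0 = 1/eps. If t > N_0 then |(-3t - 10)/(7t + 7) + 3/7| < 1/t < eps.

N_0 = 1/eps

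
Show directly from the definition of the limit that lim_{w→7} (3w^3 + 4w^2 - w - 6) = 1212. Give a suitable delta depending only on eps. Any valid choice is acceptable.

delta = min(1, eps/566)

Let eps > 0. We want delta > 0 such that 0 < |w − 7| < delta implies |(3w^3 + 4w^2 - w - 6) − 1212| < eps.
(3w^3 + 4w^2 - w - 6) − 1212 = 3w^3 + 4w^2 - w - 1218 = (w − 7)(3w^2 + 25w + 174).
So |(3w^3 + 4w^2 - w - 6) − 1212| = |w − 7|·|3w^2 + 25w + 174|.
Require delta ≤ 1. Then |w − 7| < 1 gives |w| < 8, and by the triangle inequality |3w^2 + 25w + 174| ≤ 3·8^2 + 25·8 + 174 = 566.
Hence |(3w^3 + 4w^2 - w - 6) − 1212| ≤ 566|w − 7| < eps provided |w − 7| < eps/566.
Take delta = min(1, eps/566). Then 0 < |w − 7| < delta gives both |w − 7| < 1 and |w − 7| < eps/566, so |(3w^3 + 4w^2 - w - 6) − 1212| < eps.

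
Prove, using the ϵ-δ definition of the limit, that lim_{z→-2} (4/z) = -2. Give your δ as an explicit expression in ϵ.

δ = min(1, (1/2)ϵ)

Suppose ϵ > 0. We seek δ > 0 such that 0 < |z + 2| < δ implies |4/z + 2| < ϵ.
|4/z + 2| = 4·|-2 − z|/(2·|z|) = 4|z + 2|/(2|z|).
Require δ ≤ 1 so that |z| > 2 − 1 = 1, hence 2|z| > 2.
Then |4/z + 2| < 4|z + 2|/2, which is < ϵ when |z + 2| < (1/2)ϵ.
Take δ = min(1, (1/2)ϵ). Then 0 < |z + 2| < δ gives both |z + 2| < 1 and |z + 2| < (1/2)ϵ, so |4/z + 2| < ϵ.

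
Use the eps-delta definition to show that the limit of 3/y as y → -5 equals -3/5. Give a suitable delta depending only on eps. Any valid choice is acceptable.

delta = min(5/2, (25/6)eps)

Fix eps > 0. We seek delta > 0 such that 0 < |y + 5| < delta implies |3/y + 3/5| < eps.
|3/y + 3/5| = 3·|-5 − y|/(5·|y|) = 3|y + 5|/(5|y|).
Require delta ≤ 5/2 so that |y| > 5 − 5/2 = 5/2, hence 5|y| > 25/2.
Then |3/y + 3/5| < 3|y + 5|/(25/2), which is < eps when |y + 5| < (25/6)eps.
Take delta = min(5/2, (25/6)eps). Then 0 < |y + 5| < delta gives both |y + 5| < 5/2 and |y + 5| < (25/6)eps, so |3/y + 3/5| < eps.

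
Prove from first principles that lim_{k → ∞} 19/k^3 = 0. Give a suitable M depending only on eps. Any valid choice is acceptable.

Suppose eps > 0. For k ≥ 1, |19/k^3 − 0| = 19/k^3.
19/k^3 < eps ⇔ k^3 > 19/eps ⇔ k > (19/eps)^{1/3}.
Take M = (19/eps)^{1/3}. Then k > M implies 19/k^3 < eps.

M = (19/eps)^{1/3}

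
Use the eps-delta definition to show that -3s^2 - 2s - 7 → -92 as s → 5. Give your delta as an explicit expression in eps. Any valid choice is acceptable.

Suppose eps > 0. We want delta > 0 such that 0 < |s − 5| < delta implies |(-3s^2 - 2s - 7) + 92| < eps.
(-3s^2 - 2s - 7) + 92 = -3s^2 - 2s + 85 = (s − 5)(-3s - 17).
So |(-3s^2 - 2s - 7) + 92| = |s − 5|·|-3s - 17|.
Assume first that |s − 5| < 2, so |s| < 7. Then |-3s - 17| ≤ 3·7 + 17 = 38.
Hence |(-3s^2 - 2s - 7) + 92| ≤ 38|s − 5| < eps provided |s − 5| < eps/38.
Take delta = min(2, eps/38). Then 0 < |s − 5| < delta gives both |s − 5| < 2 and |s − 5| < eps/38, so |(-3s^2 - 2s - 7) + 92| < eps.

delta = min(2, eps/38)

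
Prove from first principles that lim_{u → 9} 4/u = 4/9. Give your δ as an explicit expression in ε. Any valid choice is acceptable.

Suppose ε > 0. We seek δ > 0 such that 0 < |u − 9| < δ implies |4/u − (4/9)| < ε.
|4/u − (4/9)| = 4·|9 − u|/(9·|u|) = 4|u − 9|/(9|u|).
Require δ ≤ 9/2 so that |u| > 9 − 9/2 = 9/2, hence 9|u| > 81/2.
Then |4/u − (4/9)| < 4|u − 9|/(81/2), which is < ε when |u − 9| < (81/8)ε.
Take δ = min(9/2, (81/8)ε). Then 0 < |u − 9| < δ gives both |u − 9| < 9/2 and |u − 9| < (81/8)ε, so |4/u − (4/9)| < ε.

δ = min(9/2, (81/8)ε)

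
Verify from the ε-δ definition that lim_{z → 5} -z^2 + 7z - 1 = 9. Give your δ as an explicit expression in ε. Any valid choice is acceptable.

δ = min(2, ε/9)

Let ε > 0. We want δ > 0 such that 0 < |z − 5| < δ implies |(-z^2 + 7z - 1) − 9| < ε.
(-z^2 + 7z - 1) − 9 = -z^2 + 7z - 10 = (z − 5)(-z + 2).
So |(-z^2 + 7z - 1) − 9| = |z − 5|·|-z + 2|.
Require δ ≤ 2. Then |z − 5| < 2 gives |z| < 7, and by the triangle inequality |-z + 2| ≤ 7 + 2 = 9.
Hence |(-z^2 + 7z - 1) − 9| ≤ 9|z − 5| < ε provided |z − 5| < ε/9.
Choosing δ = min(2, ε/9) ensures both conditions, hence |(-z^2 + 7z - 1) − 9| < ε.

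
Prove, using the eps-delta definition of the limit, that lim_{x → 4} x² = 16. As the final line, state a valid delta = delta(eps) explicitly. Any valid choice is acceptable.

delta = min(2, eps/10)

Suppose eps > 0. We seek delta > 0 with 0 < |x − 4| < delta ⇒ |x² − 16| < eps.
Factor: x² − 16 = (x − 4)(x + 4), so |x² − 16| = |x − 4|·|x + 4|.
Restrict delta ≤ 2. Then |x − 4| < 2 gives |x| < 6, so by the triangle inequality |x + 4| ≤ 6 + 4 = 10.
Hence |x² − 16| ≤ 10|x − 4|, which is < eps once |x − 4| < eps/10.
Take delta = min(2, eps/10). If 0 < |x − 4| < delta then both bounds hold and |x² − 16| ≤ 10|x − 4| < 10·(eps/10) = eps.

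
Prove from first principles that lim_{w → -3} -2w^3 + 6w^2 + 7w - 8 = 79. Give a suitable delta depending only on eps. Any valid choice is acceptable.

Let eps > 0 be given. We want delta > 0 such that 0 < |w + 3| < delta implies |(-2w^3 + 6w^2 + 7w - 8) − 79| < eps.
(-2w^3 + 6w^2 + 7w - 8) − 79 = -2w^3 + 6w^2 + 7w - 87 = (w + 3)(-2w^2 + 12w - 29).
So |(-2w^3 + 6w^2 + 7w - 8) − 79| = |w + 3|·|-2w^2 + 12w - 29|.
Require delta ≤ 2. Then |w + 3| < 2 gives |w| < 5, and by the triangle inequality |-2w^2 + 12w - 29| ≤ 2·5^2 + 12·5 + 29 = 139.
Hence |(-2w^3 + 6w^2 + 7w - 8) − 79| ≤ 139|w + 3| < eps provided |w + 3| < eps/139.
Choosing delta = min(2, eps/139) ensures both conditions, hence |(-2w^3 + 6w^2 + 7w - 8) − 79| < eps.

delta = min(2, eps/139)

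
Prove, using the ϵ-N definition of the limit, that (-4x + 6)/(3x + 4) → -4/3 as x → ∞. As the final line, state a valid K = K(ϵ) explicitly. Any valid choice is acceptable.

Let ϵ > 0 be given. We seek K > 0 such that x > K implies |(-4x + 6)/(3x + 4) + 4/3| < ϵ.
(-4x + 6)/(3x + 4) + 4/3 = (3(-4x + 6) − (-4)(3x + 4)) / (3(3x + 4)) = 34/(3(3x + 4)).
For x > 0 we have 3x + 4 > 3x, so |(-4x + 6)/(3x + 4) + 4/3| = 34/(3(3x + 4)) < 34/(3·3x) = (34/9)/x.
Thus |(-4x + 6)/(3x + 4) + 4/3| < ϵ whenever x > (34/9)/ϵ.
Take K = (34/9)/ϵ. If x > K then |(-4x + 6)/(3x + 4) + 4/3| < (34/9)/x < ϵ.

K = (34/9)/ϵ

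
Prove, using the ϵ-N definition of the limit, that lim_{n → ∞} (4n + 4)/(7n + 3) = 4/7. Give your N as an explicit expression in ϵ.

Fix ϵ > 0. For n ≥ 1, |(4n + 4)/(7n + 3) − (4/7)| = |16|/(7(7n + 3)) = 16/(7(7n + 3)).
Since 7n + 3 ≥ 7n for n ≥ 1, this is ≤ 16/(7·7n) = (16/49)/n.
So |(4n + 4)/(7n + 3) − (4/7)| < ϵ whenever n > (16/49)/ϵ.
Take N = (16/49)/ϵ. If n > N then |(4n + 4)/(7n + 3) − (4/7)| ≤ (16/49)/n < ϵ.

N = (16/49)/ϵ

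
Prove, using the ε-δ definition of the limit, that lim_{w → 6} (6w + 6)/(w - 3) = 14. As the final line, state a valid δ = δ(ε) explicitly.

δ = min(3/2, (3/16)ε)

Suppose ε > 0. We want δ > 0 with 0 < |w − 6| < δ ⇒ |(6w + 6)/(w - 3) − 14| < ε.
Combining over a common denominator, (6w + 6)/(w - 3) − 14 = [(6w + 6)·3 − 42·(w - 3)] / [3·(w - 3)] = -24(w − 6) / (3(w - 3)).
So |(6w + 6)/(w - 3) − 14| = 24|w − 6| / (3·|w − 3|).
Restrict δ ≤ 3/2. Then |w − 6| < 3/2 gives |w − 3| = |(w − 6) + 3| ≥ 3 − 3/2 = 3/2.
Hence |(6w + 6)/(w - 3) − 14| < 24|w − 6|/(3·(3/2)) = (16/3)|w − 6|, which is < ε once |w − 6| < (3/16)ε.
Take δ = min(3/2, (3/16)ε). Then 0 < |w − 6| < δ forces both bounds, so |(6w + 6)/(w - 3) − 14| < ε.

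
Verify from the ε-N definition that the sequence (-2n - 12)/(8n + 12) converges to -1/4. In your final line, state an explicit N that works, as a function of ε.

N = (9/8)/ε

Suppose ε > 0. For n ≥ 1, |(-2n - 12)/(8n + 12) + 1/4| = |-72|/(8(8n + 12)) = 72/(8(8n + 12)).
Since 8n + 12 ≥ 8n for n ≥ 1, this is ≤ 72/(8·8n) = (9/8)/n.
So |(-2n - 12)/(8n + 12) + 1/4| < ε whenever n > (9/8)/ε.
Take N = (9/8)/ε. If n > N then |(-2n - 12)/(8n + 12) + 1/4| ≤ (9/8)/n < ε.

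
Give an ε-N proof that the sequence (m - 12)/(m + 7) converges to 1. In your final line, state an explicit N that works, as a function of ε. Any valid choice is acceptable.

Fix ε > 0. For m ≥ 1, |(m - 12)/(m + 7) − 1| = |-19|/((m + 7)) = 19/((m + 7)).
Since m + 7 ≥ m for m ≥ 1, this is ≤ 19/(m) = 19/m.
So |(m - 12)/(m + 7) − 1| < ε whenever m > 19/ε.
Take N = 19/ε. If m > N then |(m - 12)/(m + 7) − 1| ≤ 19/m < ε.

N = 19/ε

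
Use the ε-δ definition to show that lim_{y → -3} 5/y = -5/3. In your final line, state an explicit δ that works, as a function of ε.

δ = min(3/2, (9/10)ε)

Let ε > 0. We seek δ > 0 such that 0 < |y + 3| < δ implies |5/y + 5/3| < ε.
|5/y + 5/3| = 5·|-3 − y|/(3·|y|) = 5|y + 3|/(3|y|).
Restrict δ ≤ 3/2. Then |y + 3| < 3/2 gives |y| > 3/2, so 3|y| > 9/2.
Then |5/y + 5/3| < 5|y + 3|/(9/2), which is < ε when |y + 3| < (9/10)ε.
Take δ = min(3/2, (9/10)ε). Then 0 < |y + 3| < δ gives both |y + 3| < 3/2 and |y + 3| < (9/10)ε, so |5/y + 5/3| < ε.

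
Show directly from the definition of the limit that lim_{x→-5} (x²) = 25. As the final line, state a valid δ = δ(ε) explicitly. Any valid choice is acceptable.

δ = min(1, ε/11)

Suppose ε > 0. We seek δ > 0 with 0 < |x + 5| < δ ⇒ |x² − 25| < ε.
Factor: x² − 25 = (x + 5)(x - 5), so |x² − 25| = |x + 5|·|x - 5|.
Impose δ ≤ 1 so that |x| < 6; then |x - 5| ≤ 11.
Hence |x² − 25| ≤ 11|x + 5|, which is < ε once |x + 5| < ε/11.
Take δ = min(1, ε/11). If 0 < |x + 5| < δ then both bounds hold and |x² − 25| ≤ 11|x + 5| < 11·(ε/11) = ε.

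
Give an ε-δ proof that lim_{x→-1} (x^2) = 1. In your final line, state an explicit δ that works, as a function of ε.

δ = min(2, ε/4)

Suppose ε > 0. We seek δ > 0 with 0 < |x + 1| < δ ⇒ |x^2 − 1| < ε.
Factor: x^2 − 1 = (x + 1)(x - 1), so |x^2 − 1| = |x + 1|·|x - 1|.
Restrict δ ≤ 2. Then |x + 1| < 2 gives |x| < 3, so by the triangle inequality |x - 1| ≤ 3 + 1 = 4.
Hence |x^2 − 1| ≤ 4|x + 1|, which is < ε once |x + 1| < ε/4.
Take δ = min(2, ε/4). If 0 < |x + 1| < δ then both bounds hold and |x^2 − 1| ≤ 4|x + 1| < 4·(ε/4) = ε.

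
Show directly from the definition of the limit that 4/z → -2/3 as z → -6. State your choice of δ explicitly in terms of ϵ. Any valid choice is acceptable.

Let ϵ > 0. We seek δ > 0 such that 0 < |z + 6| < δ implies |4/z + 2/3| < ϵ.
|4/z + 2/3| = 4·|-6 − z|/(6·|z|) = 4|z + 6|/(6|z|).
Require δ ≤ 3 so that |z| > 6 − 3 = 3, hence 6|z| > 18.
Then |4/z + 2/3| < 4|z + 6|/18, which is < ϵ when |z + 6| < (9/2)ϵ.
Take δ = min(3, (9/2)ϵ). Then 0 < |z + 6| < δ gives both |z + 6| < 3 and |z + 6| < (9/2)ϵ, so |4/z + 2/3| < ϵ.

δ = min(3, (9/2)ϵ)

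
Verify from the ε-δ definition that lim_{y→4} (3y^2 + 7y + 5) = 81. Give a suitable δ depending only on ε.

Let ε > 0. We want δ > 0 such that 0 < |y − 4| < δ implies |(3y^2 + 7y + 5) − 81| < ε.
(3y^2 + 7y + 5) − 81 = 3y^2 + 7y - 76 = (y − 4)(3y + 19).
So |(3y^2 + 7y + 5) − 81| = |y − 4|·|3y + 19|.
Assume first that |y − 4| < 1, so |y| < 5. Then |3y + 19| ≤ 3·5 + 19 = 34.
Hence |(3y^2 + 7y + 5) − 81| ≤ 34|y − 4| < ε provided |y − 4| < ε/34.
Take δ = min(1, ε/34). Then 0 < |y − 4| < δ gives both |y − 4| < 1 and |y − 4| < ε/34, so |(3y^2 + 7y + 5) − 81| < ε.

δ = min(1, ε/34)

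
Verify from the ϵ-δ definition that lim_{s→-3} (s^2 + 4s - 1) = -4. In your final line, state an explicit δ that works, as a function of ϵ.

Fix ϵ > 0. We want δ > 0 such that 0 < |s + 3| < δ implies |(s^2 + 4s - 1) + 4| < ϵ.
(s^2 + 4s - 1) + 4 = s^2 + 4s + 3 = (s + 3)(s + 1).
So |(s^2 + 4s - 1) + 4| = |s + 3|·|s + 1|.
Assume first that |s + 3| < 1, so |s| < 4. Then |s + 1| ≤ 4 + 1 = 5.
Hence |(s^2 + 4s - 1) + 4| ≤ 5|s + 3| < ϵ provided |s + 3| < ϵ/5.
Choosing δ = min(1, ϵ/5) ensures both conditions, hence |(s^2 + 4s - 1) + 4| < ϵ.

δ = min(1, ϵ/5)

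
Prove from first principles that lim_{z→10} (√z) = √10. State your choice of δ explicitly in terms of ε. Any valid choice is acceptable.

Suppose ε > 0. We want δ > 0 such that 0 < |z − 10| < δ implies |√z − √10| < ε.
Rationalise: √z − √10 = (z − 10)/(√z + √10), so |√z − √10| = |z − 10|/(√z + √10).
Restrict δ ≤ 10 so that |z − 10| < 10 forces z > 0, and then √z + √10 > √10.
Hence |√z − √10| < |z − 10|/√10, which is < ε once |z − 10| < √10·ε.
Take δ = min(10, √10·ε). If 0 < |z − 10| < δ then z > 0 and |√z − √10| < |z − 10|/√10 < ε.

δ = min(10, √10·ε)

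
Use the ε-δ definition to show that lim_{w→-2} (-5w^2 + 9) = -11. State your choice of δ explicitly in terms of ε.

δ = min(2, ε/30)

Fix ε > 0. We want δ > 0 such that 0 < |w + 2| < δ implies |(-5w^2 + 9) + 11| < ε.
(-5w^2 + 9) + 11 = -5w^2 + 20 = (w + 2)(-5w + 10).
So |(-5w^2 + 9) + 11| = |w + 2|·|-5w + 10|.
Assume first that |w + 2| < 2, so |w| < 4. Then |-5w + 10| ≤ 5·4 + 10 = 30.
Hence |(-5w^2 + 9) + 11| ≤ 30|w + 2| < ε provided |w + 2| < ε/30.
Take δ = min(2, ε/30). Then 0 < |w + 2| < δ gives both |w + 2| < 2 and |w + 2| < ε/30, so |(-5w^2 + 9) + 11| < ε.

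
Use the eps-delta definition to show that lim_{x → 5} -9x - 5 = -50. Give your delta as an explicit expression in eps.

Fix eps > 0. We need delta > 0 so that 0 < |x − 5| < delta implies |(-9x - 5) + 50| < eps.
|(-9x - 5) + 50| = |-9x + 45| = 9|x − 5|.
Thus it suffices that |x − 5| < eps/9.
Take delta = eps/9. If 0 < |x − 5| < delta then |(-9x - 5) + 50| = 9|x − 5| < 9·(eps/9) = eps.

delta = eps/9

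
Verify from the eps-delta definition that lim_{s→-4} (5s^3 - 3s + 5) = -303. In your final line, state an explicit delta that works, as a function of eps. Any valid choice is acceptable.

Let eps > 0. We want delta > 0 such that 0 < |s + 4| < delta implies |(5s^3 - 3s + 5) + 303| < eps.
(5s^3 - 3s + 5) + 303 = 5s^3 - 3s + 308 = (s + 4)(5s^2 - 20s + 77).
So |(5s^3 - 3s + 5) + 303| = |s + 4|·|5s^2 - 20s + 77|.
Assume first that |s + 4| < 1, so |s| < 5. Then |5s^2 - 20s + 77| ≤ 5·5^2 + 20·5 + 77 = 302.
Hence |(5s^3 - 3s + 5) + 303| ≤ 302|s + 4| < eps provided |s + 4| < eps/302.
Choosing delta = min(1, eps/302) ensures both conditions, hence |(5s^3 - 3s + 5) + 303| < eps.

delta = min(1, eps/302)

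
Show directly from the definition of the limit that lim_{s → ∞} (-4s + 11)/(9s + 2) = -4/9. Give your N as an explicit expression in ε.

Suppose ε > 0. We seek N > 0 such that s > N implies |(-4s + 11)/(9s + 2) + 4/9| < ε.
(-4s + 11)/(9s + 2) + 4/9 = (9(-4s + 11) − (-4)(9s + 2)) / (9(9s + 2)) = 107/(9(9s + 2)).
For s > 0 we have 9s + 2 > 9s, so |(-4s + 11)/(9s + 2) + 4/9| = 107/(9(9s + 2)) < 107/(9·9s) = (107/81)/s.
Thus |(-4s + 11)/(9s + 2) + 4/9| < ε whenever s > (107/81)/ε.
Take N = (107/81)/ε. If s > N then |(-4s + 11)/(9s + 2) + 4/9| < (107/81)/s < ε.

N = (107/81)/ε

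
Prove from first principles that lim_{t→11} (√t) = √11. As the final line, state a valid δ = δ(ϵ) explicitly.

δ = min(11, √11·ϵ)

Fix ϵ > 0. We want δ > 0 such that 0 < |t − 11| < δ implies |√t − √11| < ϵ.
Multiplying by the conjugate, |√t − √11| = |t − 11|/(√t + √11).
Restrict δ ≤ 11 so that |t − 11| < 11 forces t > 0, and then √t + √11 > √11.
Hence |√t − √11| < |t − 11|/√11, which is < ϵ once |t − 11| < √11·ϵ.
Take δ = min(11, √11·ϵ). If 0 < |t − 11| < δ then t > 0 and |√t − √11| < |t − 11|/√11 < ϵ.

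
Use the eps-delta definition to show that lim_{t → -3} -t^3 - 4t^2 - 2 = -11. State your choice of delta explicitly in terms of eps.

Suppose eps > 0. We want delta > 0 such that 0 < |t + 3| < delta implies |(-t^3 - 4t^2 - 2) + 11| < eps.
(-t^3 - 4t^2 - 2) + 11 = -t^3 - 4t^2 + 9 = (t + 3)(-t^2 - t + 3).
So |(-t^3 - 4t^2 - 2) + 11| = |t + 3|·|-t^2 - t + 3|.
Require delta ≤ 2. Then |t + 3| < 2 gives |t| < 5, and by the triangle inequality |-t^2 - t + 3| ≤ 5^2 + 5 + 3 = 33.
Hence |(-t^3 - 4t^2 - 2) + 11| ≤ 33|t + 3| < eps provided |t + 3| < eps/33.
Take delta = min(2, eps/33). Then 0 < |t + 3| < delta gives both |t + 3| < 2 and |t + 3| < eps/33, so |(-t^3 - 4t^2 - 2) + 11| < eps.

delta = min(2, eps/33)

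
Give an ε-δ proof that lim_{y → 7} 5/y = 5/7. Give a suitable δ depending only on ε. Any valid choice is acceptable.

δ = min(7/2, (49/10)ε)

Let ε > 0 be given. We seek δ > 0 such that 0 < |y − 7| < δ implies |5/y − (5/7)| < ε.
|5/y − (5/7)| = 5·|7 − y|/(7·|y|) = 5|y − 7|/(7|y|).
Restrict δ ≤ 7/2. Then |y − 7| < 7/2 gives |y| > 7/2, so 7|y| > 49/2.
Then |5/y − (5/7)| < 5|y − 7|/(49/2), which is < ε when |y − 7| < (49/10)ε.
Take δ = min(7/2, (49/10)ε). Then 0 < |y − 7| < δ gives both |y − 7| < 7/2 and |y − 7| < (49/10)ε, so |5/y − (5/7)| < ε.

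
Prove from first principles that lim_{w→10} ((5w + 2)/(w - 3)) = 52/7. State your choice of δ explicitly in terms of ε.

Suppose ε > 0. We want δ > 0 with 0 < |w − 10| < δ ⇒ |(5w + 2)/(w - 3) − (52/7)| < ε.
Combining over a common denominator, (5w + 2)/(w - 3) − (52/7) = [(5w + 2)·7 − 52·(w - 3)] / [7·(w - 3)] = -17(w − 10) / (7(w - 3)).
So |(5w + 2)/(w - 3) − (52/7)| = 17|w − 10| / (7·|w − 3|).
Restrict δ ≤ 7/2. Then |w − 10| < 7/2 gives |w − 3| = |(w − 10) + 7| ≥ 7 − 7/2 = 7/2.
Hence |(5w + 2)/(w - 3) − (52/7)| < 17|w − 10|/(7·(7/2)) = (34/49)|w − 10|, which is < ε once |w − 10| < (49/34)ε.
Take δ = min(7/2, (49/34)ε). Then 0 < |w − 10| < δ forces both bounds, so |(5w + 2)/(w - 3) − (52/7)| < ε.

δ = min(7/2, (49/34)ε)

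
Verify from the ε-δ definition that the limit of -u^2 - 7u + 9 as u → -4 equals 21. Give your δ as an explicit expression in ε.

δ = min(1, ε/8)

Let ε > 0 be given. We want δ > 0 such that 0 < |u + 4| < δ implies |(-u^2 - 7u + 9) − 21| < ε.
(-u^2 - 7u + 9) − 21 = -u^2 - 7u - 12 = (u + 4)(-u - 3).
So |(-u^2 - 7u + 9) − 21| = |u + 4|·|-u - 3|.
Assume first that |u + 4| < 1, so |u| < 5. Then |-u - 3| ≤ 5 + 3 = 8.
Hence |(-u^2 - 7u + 9) − 21| ≤ 8|u + 4| < ε provided |u + 4| < ε/8.
Take δ = min(1, ε/8). Then 0 < |u + 4| < δ gives both |u + 4| < 1 and |u + 4| < ε/8, so |(-u^2 - 7u + 9) − 21| < ε.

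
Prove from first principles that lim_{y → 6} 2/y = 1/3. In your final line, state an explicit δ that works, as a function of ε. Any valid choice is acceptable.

Fix ε > 0. We seek δ > 0 such that 0 < |y − 6| < δ implies |2/y − (1/3)| < ε.
|2/y − (1/3)| = 2·|6 − y|/(6·|y|) = 2|y − 6|/(6|y|).
Restrict δ ≤ 3. Then |y − 6| < 3 gives |y| > 3, so 6|y| > 18.
Then |2/y − (1/3)| < 2|y − 6|/18, which is < ε when |y − 6| < 9ε.
Take δ = min(3, 9ε). Then 0 < |y − 6| < δ gives both |y − 6| < 3 and |y − 6| < 9ε, so |2/y − (1/3)| < ε.

δ = min(3, 9ε)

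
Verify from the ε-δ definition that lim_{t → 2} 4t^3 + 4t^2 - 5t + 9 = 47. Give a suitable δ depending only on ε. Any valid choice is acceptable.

Fix ε > 0. We want δ > 0 such that 0 < |t − 2| < δ implies |(4t^3 + 4t^2 - 5t + 9) − 47| < ε.
(4t^3 + 4t^2 - 5t + 9) − 47 = 4t^3 + 4t^2 - 5t - 38 = (t − 2)(4t^2 + 12t + 19).
So |(4t^3 + 4t^2 - 5t + 9) − 47| = |t − 2|·|4t^2 + 12t + 19|.
Require δ ≤ 2. Then |t − 2| < 2 gives |t| < 4, and by the triangle inequality |4t^2 + 12t + 19| ≤ 4·4^2 + 12·4 + 19 = 131.
Hence |(4t^3 + 4t^2 - 5t + 9) − 47| ≤ 131|t − 2| < ε provided |t − 2| < ε/131.
Choosing δ = min(2, ε/131) ensures both conditions, hence |(4t^3 + 4t^2 - 5t + 9) − 47| < ε.

δ = min(2, ε/131)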